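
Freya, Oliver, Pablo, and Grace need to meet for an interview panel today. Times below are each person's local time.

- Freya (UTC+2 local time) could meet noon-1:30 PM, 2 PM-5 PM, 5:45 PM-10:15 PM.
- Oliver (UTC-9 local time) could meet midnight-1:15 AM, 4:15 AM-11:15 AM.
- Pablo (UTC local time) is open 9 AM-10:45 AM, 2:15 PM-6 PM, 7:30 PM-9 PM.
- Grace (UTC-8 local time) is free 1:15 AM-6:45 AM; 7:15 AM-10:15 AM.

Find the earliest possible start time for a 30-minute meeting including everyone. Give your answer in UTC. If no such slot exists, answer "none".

Freya in UTC: 10:00-11:30, 12:00-15:00, 15:45-20:15 (subtract 2h to convert from UTC+2).
Oliver in UTC: 09:00-10:15, 13:15-20:15 (add 9h to convert from UTC-9).
Pablo in UTC: 09:00-10:45, 14:15-18:00, 19:30-21:00.
Grace in UTC: 09:15-14:45, 15:15-18:15 (add 8h to convert from UTC-8).
Freya ∩ Oliver: 10:00-10:15, 13:15-15:00, 15:45-20:15.
Freya ∩ Oliver ∩ Pablo: 10:00-10:15, 14:15-15:00, 15:45-18:00, 19:30-20:15.
Freya ∩ Oliver ∩ Pablo ∩ Grace: 10:00-10:15, 14:15-14:45, 15:45-18:00.
Those are the intersection windows.
The first common window of at least 30 minutes is 14:15-14:45, so the earliest start is 14:15.

14:15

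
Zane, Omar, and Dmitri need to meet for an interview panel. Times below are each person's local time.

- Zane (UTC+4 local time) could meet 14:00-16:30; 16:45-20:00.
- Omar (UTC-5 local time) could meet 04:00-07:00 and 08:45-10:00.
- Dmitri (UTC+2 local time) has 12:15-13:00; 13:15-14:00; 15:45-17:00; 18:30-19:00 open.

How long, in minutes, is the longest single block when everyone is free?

75

Zane in UTC: 10:00-12:30, 12:45-16:00 (subtract 4h to convert from UTC+4).
Omar in UTC: 09:00-12:00, 13:45-15:00 (add 5h to convert from UTC-5).
Dmitri in UTC: 10:15-11:00, 11:15-12:00, 13:45-15:00, 16:30-17:00 (subtract 2h to convert from UTC+2).
Zane ∩ Omar: 10:00-12:00, 13:45-15:00.
Zane ∩ Omar ∩ Dmitri: 10:15-11:00, 11:15-12:00, 13:45-15:00.
The longest is 13:45-15:00 at 75 minutes.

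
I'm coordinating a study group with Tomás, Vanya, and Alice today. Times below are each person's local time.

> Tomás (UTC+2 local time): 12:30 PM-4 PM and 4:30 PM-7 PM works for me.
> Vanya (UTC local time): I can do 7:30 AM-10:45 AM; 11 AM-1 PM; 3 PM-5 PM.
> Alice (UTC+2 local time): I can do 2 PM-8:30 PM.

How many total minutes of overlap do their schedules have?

180

Tomás in UTC: 10:30-14:00, 14:30-17:00 (subtract 2h to convert from UTC+2).
Vanya in UTC: 07:30-10:45, 11:00-13:00, 15:00-17:00.
Alice in UTC: 12:00-18:30 (subtract 2h to convert from UTC+2).
Tomás ∩ Vanya: 10:30-10:45, 11:00-13:00, 15:00-17:00.
Tomás ∩ Vanya ∩ Alice: 12:00-13:00, 15:00-17:00.
Summing the common windows: 60 + 120 = 180 minutes.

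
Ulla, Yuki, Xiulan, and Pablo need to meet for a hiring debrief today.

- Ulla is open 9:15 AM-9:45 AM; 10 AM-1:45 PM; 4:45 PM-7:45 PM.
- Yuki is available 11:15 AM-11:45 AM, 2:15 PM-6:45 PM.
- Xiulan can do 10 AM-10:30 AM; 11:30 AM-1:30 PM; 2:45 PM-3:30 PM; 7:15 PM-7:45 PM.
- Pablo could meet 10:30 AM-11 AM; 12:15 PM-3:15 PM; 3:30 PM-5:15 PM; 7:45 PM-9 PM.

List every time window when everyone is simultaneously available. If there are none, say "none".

none

Ulla ∩ Yuki: 11:15-11:45, 16:45-18:45.
Ulla ∩ Yuki ∩ Xiulan: 11:30-11:45.
Ulla ∩ Yuki ∩ Xiulan ∩ Pablo: ∅.
There is no time when everyone is free.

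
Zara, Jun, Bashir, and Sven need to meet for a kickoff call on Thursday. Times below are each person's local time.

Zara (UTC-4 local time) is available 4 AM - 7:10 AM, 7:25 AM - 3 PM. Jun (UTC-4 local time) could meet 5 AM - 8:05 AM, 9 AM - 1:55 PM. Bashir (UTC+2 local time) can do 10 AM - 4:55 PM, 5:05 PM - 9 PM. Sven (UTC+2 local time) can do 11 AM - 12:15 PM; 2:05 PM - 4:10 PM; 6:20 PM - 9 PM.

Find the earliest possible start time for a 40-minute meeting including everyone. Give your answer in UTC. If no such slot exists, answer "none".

Zara in UTC: 08:00-11:10, 11:25-19:00 (add 4h to convert from UTC-4).
Jun in UTC: 09:00-12:05, 13:00-17:55 (add 4h to convert from UTC-4).
Bashir in UTC: 08:00-14:55, 15:05-19:00 (subtract 2h to convert from UTC+2).
Sven in UTC: 09:00-10:15, 12:05-14:10, 16:20-19:00 (subtract 2h to convert from UTC+2).
Zara ∩ Jun: 09:00-11:10, 11:25-12:05, 13:00-17:55.
Zara ∩ Jun ∩ Bashir: 09:00-11:10, 11:25-12:05, 13:00-14:55, 15:05-17:55.
Zara ∩ Jun ∩ Bashir ∩ Sven: 09:00-10:15, 13:00-14:10, 16:20-17:55.
Those are the intersection windows.
The first common window of at least 40 minutes is 09:00-10:15, so the earliest start is 09:00.

09:00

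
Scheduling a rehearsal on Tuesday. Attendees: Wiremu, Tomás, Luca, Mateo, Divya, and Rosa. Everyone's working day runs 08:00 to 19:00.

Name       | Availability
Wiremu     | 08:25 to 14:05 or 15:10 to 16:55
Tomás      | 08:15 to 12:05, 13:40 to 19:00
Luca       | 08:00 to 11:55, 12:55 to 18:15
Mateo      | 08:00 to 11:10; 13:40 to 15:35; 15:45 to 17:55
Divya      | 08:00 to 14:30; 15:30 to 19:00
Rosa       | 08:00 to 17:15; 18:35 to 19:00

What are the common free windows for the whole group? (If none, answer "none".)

Wiremu ∩ Tomás: 08:25-12:05, 13:40-14:05, 15:10-16:55.
Wiremu ∩ Tomás ∩ Luca: 08:25-11:55, 13:40-14:05, 15:10-16:55.
Wiremu ∩ Tomás ∩ Luca ∩ Mateo: 08:25-11:10, 13:40-14:05, 15:10-15:35, 15:45-16:55.
Wiremu ∩ Tomás ∩ Luca ∩ Mateo ∩ Divya: 08:25-11:10, 13:40-14:05, 15:30-15:35, 15:45-16:55.
Wiremu ∩ Tomás ∩ Luca ∩ Mateo ∩ Divya ∩ Rosa: 08:25-11:10, 13:40-14:05, 15:30-15:35, 15:45-16:55.
Those are the intersection windows.

08:25-11:10, 13:40-14:05, 15:30-15:35, 15:45-16:55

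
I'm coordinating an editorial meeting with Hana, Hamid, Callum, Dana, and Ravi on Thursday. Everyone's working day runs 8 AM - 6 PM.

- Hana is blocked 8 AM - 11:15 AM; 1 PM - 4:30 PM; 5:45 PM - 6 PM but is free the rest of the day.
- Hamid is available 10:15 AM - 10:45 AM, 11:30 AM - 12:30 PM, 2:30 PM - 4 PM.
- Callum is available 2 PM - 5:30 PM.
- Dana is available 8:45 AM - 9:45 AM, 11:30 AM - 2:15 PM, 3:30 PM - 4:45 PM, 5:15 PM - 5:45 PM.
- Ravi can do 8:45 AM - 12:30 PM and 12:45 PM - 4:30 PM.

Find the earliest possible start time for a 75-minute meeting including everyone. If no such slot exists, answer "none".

Hana free: 11:15-13:00, 16:30-17:45 (invert busy blocks within the working day).
Hamid free: 10:15-10:45, 11:30-12:30, 14:30-16:00.
Callum free: 14:00-17:30.
Dana free: 08:45-09:45, 11:30-14:15, 15:30-16:45, 17:15-17:45.
Ravi free: 08:45-12:30, 12:45-16:30.
Hana ∩ Hamid: 11:30-12:30.
Hana ∩ Hamid ∩ Callum: ∅.
Hana ∩ Hamid ∩ Callum ∩ Dana: ∅.
Hana ∩ Hamid ∩ Callum ∩ Dana ∩ Ravi: ∅.
There is no time when everyone is free.
No common window is at least 75 minutes long.

none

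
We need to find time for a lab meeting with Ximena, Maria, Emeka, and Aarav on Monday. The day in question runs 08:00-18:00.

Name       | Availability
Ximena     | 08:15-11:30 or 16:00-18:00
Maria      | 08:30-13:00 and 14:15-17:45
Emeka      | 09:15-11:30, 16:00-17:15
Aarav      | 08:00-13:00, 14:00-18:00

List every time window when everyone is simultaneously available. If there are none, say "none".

Ximena ∩ Maria: 08:30-11:30, 16:00-17:45.
Ximena ∩ Maria ∩ Emeka: 09:15-11:30, 16:00-17:15.
Ximena ∩ Maria ∩ Emeka ∩ Aarav: 09:15-11:30, 16:00-17:15.

09:15-11:30, 16:00-17:15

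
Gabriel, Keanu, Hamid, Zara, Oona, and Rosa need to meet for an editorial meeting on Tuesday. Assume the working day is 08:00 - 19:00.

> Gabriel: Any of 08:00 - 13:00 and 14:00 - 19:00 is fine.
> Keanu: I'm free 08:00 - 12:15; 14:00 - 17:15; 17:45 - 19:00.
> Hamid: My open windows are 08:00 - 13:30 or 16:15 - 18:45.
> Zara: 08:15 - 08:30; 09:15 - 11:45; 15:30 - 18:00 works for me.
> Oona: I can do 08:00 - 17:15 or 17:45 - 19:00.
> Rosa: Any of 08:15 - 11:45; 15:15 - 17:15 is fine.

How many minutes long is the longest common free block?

150

Gabriel ∩ Keanu: 08:00-12:15, 14:00-17:15, 17:45-19:00.
Gabriel ∩ Keanu ∩ Hamid: 08:00-12:15, 16:15-17:15, 17:45-18:45.
Gabriel ∩ Keanu ∩ Hamid ∩ Zara: 08:15-08:30, 09:15-11:45, 16:15-17:15, 17:45-18:00.
Gabriel ∩ Keanu ∩ Hamid ∩ Zara ∩ Oona: 08:15-08:30, 09:15-11:45, 16:15-17:15, 17:45-18:00.
Gabriel ∩ Keanu ∩ Hamid ∩ Zara ∩ Oona ∩ Rosa: 08:15-08:30, 09:15-11:45, 16:15-17:15.
The longest is 09:15-11:45 at 150 minutes.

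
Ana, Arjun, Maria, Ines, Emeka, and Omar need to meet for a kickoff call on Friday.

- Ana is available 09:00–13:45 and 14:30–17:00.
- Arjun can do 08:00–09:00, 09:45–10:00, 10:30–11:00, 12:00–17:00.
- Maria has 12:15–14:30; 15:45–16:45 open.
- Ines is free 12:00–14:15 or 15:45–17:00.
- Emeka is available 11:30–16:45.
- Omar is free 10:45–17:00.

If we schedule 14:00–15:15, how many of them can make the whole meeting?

3

Arjun, Emeka, and Omar can make the full 14:00-15:15 slot — that's 3.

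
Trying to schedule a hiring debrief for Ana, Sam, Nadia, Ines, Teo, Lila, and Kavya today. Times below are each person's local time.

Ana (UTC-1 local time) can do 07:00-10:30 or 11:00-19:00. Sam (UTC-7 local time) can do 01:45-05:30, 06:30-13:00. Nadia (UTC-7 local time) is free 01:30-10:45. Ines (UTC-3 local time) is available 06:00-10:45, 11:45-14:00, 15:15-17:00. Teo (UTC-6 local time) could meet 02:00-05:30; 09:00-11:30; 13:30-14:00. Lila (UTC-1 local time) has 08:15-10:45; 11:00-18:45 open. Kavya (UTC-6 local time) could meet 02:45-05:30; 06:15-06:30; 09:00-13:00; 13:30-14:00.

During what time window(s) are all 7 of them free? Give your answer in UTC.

09:15-11:30, 15:00-17:00

Ana in UTC: 08:00-11:30, 12:00-20:00 (add 1h to convert from UTC-1).
Sam in UTC: 08:45-12:30, 13:30-20:00 (add 7h to convert from UTC-7).
Nadia in UTC: 08:30-17:45 (add 7h to convert from UTC-7).
Ines in UTC: 09:00-13:45, 14:45-17:00, 18:15-20:00 (add 3h to convert from UTC-3).
Teo in UTC: 08:00-11:30, 15:00-17:30, 19:30-20:00 (add 6h to convert from UTC-6).
Lila in UTC: 09:15-11:45, 12:00-19:45 (add 1h to convert from UTC-1).
Kavya in UTC: 08:45-11:30, 12:15-12:30, 15:00-19:00, 19:30-20:00 (add 6h to convert from UTC-6).
Ana ∩ Sam: 08:45-11:30, 12:00-12:30, 13:30-20:00.
Ana ∩ Sam ∩ Nadia: 08:45-11:30, 12:00-12:30, 13:30-17:45.
Ana ∩ Sam ∩ Nadia ∩ Ines: 09:00-11:30, 12:00-12:30, 13:30-13:45, 14:45-17:00.
Ana ∩ Sam ∩ Nadia ∩ Ines ∩ Teo: 09:00-11:30, 15:00-17:00.
Ana ∩ Sam ∩ Nadia ∩ Ines ∩ Teo ∩ Lila: 09:15-11:30, 15:00-17:00.
Ana ∩ Sam ∩ Nadia ∩ Ines ∩ Teo ∩ Lila ∩ Kavya: 09:15-11:30, 15:00-17:00.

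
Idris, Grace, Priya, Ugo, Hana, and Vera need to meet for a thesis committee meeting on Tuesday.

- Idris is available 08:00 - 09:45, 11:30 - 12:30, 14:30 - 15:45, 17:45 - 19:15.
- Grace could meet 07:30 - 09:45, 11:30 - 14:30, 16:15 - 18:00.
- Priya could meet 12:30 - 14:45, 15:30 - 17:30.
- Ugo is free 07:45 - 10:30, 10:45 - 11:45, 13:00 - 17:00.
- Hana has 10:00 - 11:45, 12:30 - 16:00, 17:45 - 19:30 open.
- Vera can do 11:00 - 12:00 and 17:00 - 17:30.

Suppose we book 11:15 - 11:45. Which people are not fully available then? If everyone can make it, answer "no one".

Idris: not fully free for 11:15-11:45. Grace: not fully free for 11:15-11:45. Priya: not fully free for 11:15-11:45. Ugo: free for 11:15-11:45. Hana: free for 11:15-11:45. Vera: free for 11:15-11:45.

Grace, Idris, Priya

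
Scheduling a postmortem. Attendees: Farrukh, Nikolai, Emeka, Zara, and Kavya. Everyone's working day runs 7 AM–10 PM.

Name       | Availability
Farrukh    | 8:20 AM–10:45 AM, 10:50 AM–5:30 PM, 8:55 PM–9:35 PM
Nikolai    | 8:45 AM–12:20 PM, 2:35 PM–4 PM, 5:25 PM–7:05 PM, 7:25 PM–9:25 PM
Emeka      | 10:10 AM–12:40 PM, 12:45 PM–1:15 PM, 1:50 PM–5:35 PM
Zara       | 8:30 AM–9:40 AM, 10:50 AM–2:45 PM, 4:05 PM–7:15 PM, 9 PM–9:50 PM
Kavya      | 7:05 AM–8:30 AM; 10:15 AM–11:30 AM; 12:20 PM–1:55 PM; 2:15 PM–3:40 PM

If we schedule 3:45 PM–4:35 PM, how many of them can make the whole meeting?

Farrukh and Emeka can make the full 15:45-16:35 slot — that's 2.

2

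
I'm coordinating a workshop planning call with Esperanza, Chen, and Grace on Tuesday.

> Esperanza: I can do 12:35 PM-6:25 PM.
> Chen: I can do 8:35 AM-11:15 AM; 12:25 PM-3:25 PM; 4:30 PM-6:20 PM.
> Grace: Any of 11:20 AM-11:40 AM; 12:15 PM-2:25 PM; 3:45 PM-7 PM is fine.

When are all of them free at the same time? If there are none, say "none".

12:35-14:25, 16:30-18:20

Esperanza ∩ Chen: 12:35-15:25, 16:30-18:20.
Esperanza ∩ Chen ∩ Grace: 12:35-14:25, 16:30-18:20.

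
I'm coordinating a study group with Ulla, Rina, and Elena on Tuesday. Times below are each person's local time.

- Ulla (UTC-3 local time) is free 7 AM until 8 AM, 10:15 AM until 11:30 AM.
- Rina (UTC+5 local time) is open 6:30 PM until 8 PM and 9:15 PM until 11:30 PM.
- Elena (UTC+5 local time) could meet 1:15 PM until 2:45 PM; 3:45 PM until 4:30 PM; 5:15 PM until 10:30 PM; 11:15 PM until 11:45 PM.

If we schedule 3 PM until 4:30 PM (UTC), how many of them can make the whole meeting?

Ulla in UTC: 10:00-11:00, 13:15-14:30 (add 3h to convert from UTC-3).
Rina in UTC: 13:30-15:00, 16:15-18:30 (subtract 5h to convert from UTC+5).
Elena in UTC: 08:15-09:45, 10:45-11:30, 12:15-17:30, 18:15-18:45 (subtract 5h to convert from UTC+5).
Elena can make the full 15:00-16:30 slot — that's 1.

1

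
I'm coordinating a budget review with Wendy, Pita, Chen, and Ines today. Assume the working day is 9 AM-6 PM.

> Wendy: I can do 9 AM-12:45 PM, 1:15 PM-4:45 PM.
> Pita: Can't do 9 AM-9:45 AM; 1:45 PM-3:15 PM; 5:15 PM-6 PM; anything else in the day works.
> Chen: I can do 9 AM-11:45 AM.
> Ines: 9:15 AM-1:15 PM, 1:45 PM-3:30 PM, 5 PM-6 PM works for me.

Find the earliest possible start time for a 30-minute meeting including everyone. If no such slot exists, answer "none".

09:45

Wendy free: 09:00-12:45, 13:15-16:45.
Pita free: 09:45-13:45, 15:15-17:15 (invert busy blocks within the working day).
Chen free: 09:00-11:45.
Ines free: 09:15-13:15, 13:45-15:30, 17:00-18:00.
Wendy ∩ Pita: 09:45-12:45, 13:15-13:45, 15:15-16:45.
Wendy ∩ Pita ∩ Chen: 09:45-11:45.
Wendy ∩ Pita ∩ Chen ∩ Ines: 09:45-11:45.
The first common window of at least 30 minutes is 09:45-11:45, so the earliest start is 09:45.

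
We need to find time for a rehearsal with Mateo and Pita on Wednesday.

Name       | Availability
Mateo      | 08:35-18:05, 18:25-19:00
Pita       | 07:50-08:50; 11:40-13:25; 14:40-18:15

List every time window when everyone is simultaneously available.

08:35-08:50, 11:40-13:25, 14:40-18:05

Mateo ∩ Pita: 08:35-08:50, 11:40-13:25, 14:40-18:05.
So the common availability across everyone is 08:35-08:50, 11:40-13:25, 14:40-18:05.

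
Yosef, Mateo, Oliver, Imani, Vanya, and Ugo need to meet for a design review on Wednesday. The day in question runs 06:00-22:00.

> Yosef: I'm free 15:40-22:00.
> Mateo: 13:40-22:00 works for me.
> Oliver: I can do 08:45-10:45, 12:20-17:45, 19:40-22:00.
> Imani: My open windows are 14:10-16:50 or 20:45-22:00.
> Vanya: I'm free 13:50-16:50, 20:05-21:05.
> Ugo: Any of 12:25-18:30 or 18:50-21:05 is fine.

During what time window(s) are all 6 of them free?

15:40-16:50, 20:45-21:05

Yosef ∩ Mateo: 15:40-22:00.
Yosef ∩ Mateo ∩ Oliver: 15:40-17:45, 19:40-22:00.
Yosef ∩ Mateo ∩ Oliver ∩ Imani: 15:40-16:50, 20:45-22:00.
Yosef ∩ Mateo ∩ Oliver ∩ Imani ∩ Vanya: 15:40-16:50, 20:45-21:05.
Yosef ∩ Mateo ∩ Oliver ∩ Imani ∩ Vanya ∩ Ugo: 15:40-16:50, 20:45-21:05.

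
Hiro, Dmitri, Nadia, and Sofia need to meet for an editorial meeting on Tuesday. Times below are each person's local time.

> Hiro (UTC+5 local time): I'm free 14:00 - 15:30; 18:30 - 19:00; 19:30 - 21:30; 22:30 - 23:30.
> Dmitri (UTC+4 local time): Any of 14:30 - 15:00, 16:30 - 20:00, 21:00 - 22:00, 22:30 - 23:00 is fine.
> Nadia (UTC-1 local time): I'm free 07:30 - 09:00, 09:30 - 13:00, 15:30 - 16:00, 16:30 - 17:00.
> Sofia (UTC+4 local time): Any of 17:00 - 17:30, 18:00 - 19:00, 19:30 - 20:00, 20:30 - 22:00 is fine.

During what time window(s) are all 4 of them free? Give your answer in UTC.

17:30-18:00

Hiro in UTC: 09:00-10:30, 13:30-14:00, 14:30-16:30, 17:30-18:30 (subtract 5h to convert from UTC+5).
Dmitri in UTC: 10:30-11:00, 12:30-16:00, 17:00-18:00, 18:30-19:00 (subtract 4h to convert from UTC+4).
Nadia in UTC: 08:30-10:00, 10:30-14:00, 16:30-17:00, 17:30-18:00 (add 1h to convert from UTC-1).
Sofia in UTC: 13:00-13:30, 14:00-15:00, 15:30-16:00, 16:30-18:00 (subtract 4h to convert from UTC+4).
Hiro ∩ Dmitri: 13:30-14:00, 14:30-16:00, 17:30-18:00.
Hiro ∩ Dmitri ∩ Nadia: 13:30-14:00, 17:30-18:00.
Hiro ∩ Dmitri ∩ Nadia ∩ Sofia: 17:30-18:00.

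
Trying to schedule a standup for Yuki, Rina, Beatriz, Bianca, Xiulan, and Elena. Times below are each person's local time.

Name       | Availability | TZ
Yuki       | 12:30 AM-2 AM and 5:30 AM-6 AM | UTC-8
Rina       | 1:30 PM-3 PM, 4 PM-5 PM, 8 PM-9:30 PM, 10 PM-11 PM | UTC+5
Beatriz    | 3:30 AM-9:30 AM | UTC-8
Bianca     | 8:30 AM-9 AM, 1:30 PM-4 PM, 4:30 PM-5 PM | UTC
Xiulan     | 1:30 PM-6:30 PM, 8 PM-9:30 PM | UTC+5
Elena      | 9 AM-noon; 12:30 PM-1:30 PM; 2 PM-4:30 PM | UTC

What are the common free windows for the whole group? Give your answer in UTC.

Yuki in UTC: 08:30-10:00, 13:30-14:00 (add 8h to convert from UTC-8).
Rina in UTC: 08:30-10:00, 11:00-12:00, 15:00-16:30, 17:00-18:00 (subtract 5h to convert from UTC+5).
Beatriz in UTC: 11:30-17:30 (add 8h to convert from UTC-8).
Bianca in UTC: 08:30-09:00, 13:30-16:00, 16:30-17:00.
Xiulan in UTC: 08:30-13:30, 15:00-16:30 (subtract 5h to convert from UTC+5).
Elena in UTC: 09:00-12:00, 12:30-13:30, 14:00-16:30.
Yuki ∩ Rina: 08:30-10:00.
Yuki ∩ Rina ∩ Beatriz: ∅.
Yuki ∩ Rina ∩ Beatriz ∩ Bianca: ∅.
Yuki ∩ Rina ∩ Beatriz ∩ Bianca ∩ Xiulan: ∅.
Yuki ∩ Rina ∩ Beatriz ∩ Bianca ∩ Xiulan ∩ Elena: ∅.
There is no time when everyone is free.

none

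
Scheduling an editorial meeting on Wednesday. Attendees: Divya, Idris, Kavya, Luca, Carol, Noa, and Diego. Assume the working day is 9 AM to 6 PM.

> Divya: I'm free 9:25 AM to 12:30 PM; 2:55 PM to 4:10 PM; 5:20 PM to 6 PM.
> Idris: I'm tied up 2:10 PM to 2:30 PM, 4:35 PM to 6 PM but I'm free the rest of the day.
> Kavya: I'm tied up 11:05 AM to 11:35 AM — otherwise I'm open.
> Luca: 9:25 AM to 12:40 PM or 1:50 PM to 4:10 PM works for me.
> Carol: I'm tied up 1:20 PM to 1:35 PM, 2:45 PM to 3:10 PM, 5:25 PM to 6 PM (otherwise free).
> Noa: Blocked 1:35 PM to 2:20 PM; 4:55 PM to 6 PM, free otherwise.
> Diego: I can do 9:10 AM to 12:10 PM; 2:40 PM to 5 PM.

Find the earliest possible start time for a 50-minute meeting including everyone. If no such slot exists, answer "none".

09:25

Divya free: 09:25-12:30, 14:55-16:10, 17:20-18:00.
Idris free: 09:00-14:10, 14:30-16:35 (invert busy blocks within the working day).
Kavya free: 09:00-11:05, 11:35-18:00 (invert busy blocks within the working day).
Luca free: 09:25-12:40, 13:50-16:10.
Carol free: 09:00-13:20, 13:35-14:45, 15:10-17:25 (invert busy blocks within the working day).
Noa free: 09:00-13:35, 14:20-16:55 (invert busy blocks within the working day).
Diego free: 09:10-12:10, 14:40-17:00.
Divya ∩ Idris: 09:25-12:30, 14:55-16:10.
Divya ∩ Idris ∩ Kavya: 09:25-11:05, 11:35-12:30, 14:55-16:10.
Divya ∩ Idris ∩ Kavya ∩ Luca: 09:25-11:05, 11:35-12:30, 14:55-16:10.
Divya ∩ Idris ∩ Kavya ∩ Luca ∩ Carol: 09:25-11:05, 11:35-12:30, 15:10-16:10.
Divya ∩ Idris ∩ Kavya ∩ Luca ∩ Carol ∩ Noa: 09:25-11:05, 11:35-12:30, 15:10-16:10.
Divya ∩ Idris ∩ Kavya ∩ Luca ∩ Carol ∩ Noa ∩ Diego: 09:25-11:05, 11:35-12:10, 15:10-16:10.
The first common window of at least 50 minutes is 09:25-11:05, so the earliest start is 09:25.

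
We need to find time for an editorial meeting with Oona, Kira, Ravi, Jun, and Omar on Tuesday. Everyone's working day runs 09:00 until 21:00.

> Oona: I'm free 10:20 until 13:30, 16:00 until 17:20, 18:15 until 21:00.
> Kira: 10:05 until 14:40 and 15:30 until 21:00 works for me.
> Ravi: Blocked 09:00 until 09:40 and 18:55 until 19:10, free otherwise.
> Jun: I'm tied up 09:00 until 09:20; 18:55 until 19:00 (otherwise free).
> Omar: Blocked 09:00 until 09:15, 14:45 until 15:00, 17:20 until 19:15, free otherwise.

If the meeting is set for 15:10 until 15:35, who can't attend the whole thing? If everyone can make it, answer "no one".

Oona free: 10:20-13:30, 16:00-17:20, 18:15-21:00.
Kira free: 10:05-14:40, 15:30-21:00.
Ravi free: 09:40-18:55, 19:10-21:00 (invert busy blocks within the working day).
Jun free: 09:20-18:55, 19:00-21:00 (invert busy blocks within the working day).
Omar free: 09:15-14:45, 15:00-17:20, 19:15-21:00 (invert busy blocks within the working day).
Oona: not fully free for 15:10-15:35. Kira: not fully free for 15:10-15:35. Ravi: free for 15:10-15:35. Jun: free for 15:10-15:35. Omar: free for 15:10-15:35.

Kira, Oona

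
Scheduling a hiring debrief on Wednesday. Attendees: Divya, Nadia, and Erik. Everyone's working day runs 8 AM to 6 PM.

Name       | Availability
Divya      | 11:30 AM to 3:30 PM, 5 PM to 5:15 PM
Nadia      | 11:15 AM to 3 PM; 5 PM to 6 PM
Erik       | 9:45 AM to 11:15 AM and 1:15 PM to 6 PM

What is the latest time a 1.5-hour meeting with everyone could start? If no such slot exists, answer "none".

Divya ∩ Nadia: 11:30-15:00, 17:00-17:15.
Divya ∩ Nadia ∩ Erik: 13:15-15:00, 17:00-17:15.
So the common availability across everyone is 13:15-15:00, 17:00-17:15.
The last common window of at least 90 minutes is 13:15-15:00; a 90-minute meeting can start as late as 13:30 and still end by 15:00.

13:30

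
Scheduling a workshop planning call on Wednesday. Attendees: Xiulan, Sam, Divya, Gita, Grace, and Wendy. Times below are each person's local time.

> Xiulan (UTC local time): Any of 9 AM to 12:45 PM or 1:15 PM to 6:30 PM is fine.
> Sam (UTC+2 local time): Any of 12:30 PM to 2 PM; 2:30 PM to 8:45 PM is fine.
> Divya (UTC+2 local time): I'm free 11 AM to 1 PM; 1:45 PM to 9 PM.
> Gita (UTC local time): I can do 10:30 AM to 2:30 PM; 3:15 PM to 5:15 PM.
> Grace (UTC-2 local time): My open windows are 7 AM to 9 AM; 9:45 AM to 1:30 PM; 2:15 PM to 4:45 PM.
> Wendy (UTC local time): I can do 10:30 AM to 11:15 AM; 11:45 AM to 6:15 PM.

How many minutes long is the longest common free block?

Xiulan in UTC: 09:00-12:45, 13:15-18:30.
Sam in UTC: 10:30-12:00, 12:30-18:45 (subtract 2h to convert from UTC+2).
Divya in UTC: 09:00-11:00, 11:45-19:00 (subtract 2h to convert from UTC+2).
Gita in UTC: 10:30-14:30, 15:15-17:15.
Grace in UTC: 09:00-11:00, 11:45-15:30, 16:15-18:45 (add 2h to convert from UTC-2).
Wendy in UTC: 10:30-11:15, 11:45-18:15.
Xiulan ∩ Sam: 10:30-12:00, 12:30-12:45, 13:15-18:30.
Xiulan ∩ Sam ∩ Divya: 10:30-11:00, 11:45-12:00, 12:30-12:45, 13:15-18:30.
Xiulan ∩ Sam ∩ Divya ∩ Gita: 10:30-11:00, 11:45-12:00, 12:30-12:45, 13:15-14:30, 15:15-17:15.
Xiulan ∩ Sam ∩ Divya ∩ Gita ∩ Grace: 10:30-11:00, 11:45-12:00, 12:30-12:45, 13:15-14:30, 15:15-15:30, 16:15-17:15.
Xiulan ∩ Sam ∩ Divya ∩ Gita ∩ Grace ∩ Wendy: 10:30-11:00, 11:45-12:00, 12:30-12:45, 13:15-14:30, 15:15-15:30, 16:15-17:15.
Those are the intersection windows.
The longest is 13:15-14:30 at 75 minutes.

75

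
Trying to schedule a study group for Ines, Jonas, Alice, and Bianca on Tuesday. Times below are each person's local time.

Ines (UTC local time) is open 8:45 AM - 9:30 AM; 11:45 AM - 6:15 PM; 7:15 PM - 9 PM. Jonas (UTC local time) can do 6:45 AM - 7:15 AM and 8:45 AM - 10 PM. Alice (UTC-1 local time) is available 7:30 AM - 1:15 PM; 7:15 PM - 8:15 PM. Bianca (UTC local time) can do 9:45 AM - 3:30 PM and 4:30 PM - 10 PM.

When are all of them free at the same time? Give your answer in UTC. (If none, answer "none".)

Ines in UTC: 08:45-09:30, 11:45-18:15, 19:15-21:00.
Jonas in UTC: 06:45-07:15, 08:45-22:00.
Alice in UTC: 08:30-14:15, 20:15-21:15 (add 1h to convert from UTC-1).
Bianca in UTC: 09:45-15:30, 16:30-22:00.
Ines ∩ Jonas: 08:45-09:30, 11:45-18:15, 19:15-21:00.
Ines ∩ Jonas ∩ Alice: 08:45-09:30, 11:45-14:15, 20:15-21:00.
Ines ∩ Jonas ∩ Alice ∩ Bianca: 11:45-14:15, 20:15-21:00.

11:45-14:15, 20:15-21:00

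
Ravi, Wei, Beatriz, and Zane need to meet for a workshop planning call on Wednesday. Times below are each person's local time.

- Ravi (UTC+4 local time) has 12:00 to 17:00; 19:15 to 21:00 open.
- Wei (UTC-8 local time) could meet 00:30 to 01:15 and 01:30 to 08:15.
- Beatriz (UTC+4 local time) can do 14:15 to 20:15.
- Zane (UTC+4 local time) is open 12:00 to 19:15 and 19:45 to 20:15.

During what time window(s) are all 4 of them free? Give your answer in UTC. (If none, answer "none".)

Ravi in UTC: 08:00-13:00, 15:15-17:00 (subtract 4h to convert from UTC+4).
Wei in UTC: 08:30-09:15, 09:30-16:15 (add 8h to convert from UTC-8).
Beatriz in UTC: 10:15-16:15 (subtract 4h to convert from UTC+4).
Zane in UTC: 08:00-15:15, 15:45-16:15 (subtract 4h to convert from UTC+4).
Ravi ∩ Wei: 08:30-09:15, 09:30-13:00, 15:15-16:15.
Ravi ∩ Wei ∩ Beatriz: 10:15-13:00, 15:15-16:15.
Ravi ∩ Wei ∩ Beatriz ∩ Zane: 10:15-13:00, 15:45-16:15.

10:15-13:00, 15:45-16:15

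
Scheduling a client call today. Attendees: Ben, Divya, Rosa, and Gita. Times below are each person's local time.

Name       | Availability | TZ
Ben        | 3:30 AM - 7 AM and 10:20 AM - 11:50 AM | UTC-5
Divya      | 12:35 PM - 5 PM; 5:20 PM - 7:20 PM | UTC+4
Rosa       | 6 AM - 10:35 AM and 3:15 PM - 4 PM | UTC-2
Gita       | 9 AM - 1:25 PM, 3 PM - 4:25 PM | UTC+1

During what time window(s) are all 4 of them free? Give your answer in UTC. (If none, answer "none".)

08:35-12:00

Ben in UTC: 08:30-12:00, 15:20-16:50 (add 5h to convert from UTC-5).
Divya in UTC: 08:35-13:00, 13:20-15:20 (subtract 4h to convert from UTC+4).
Rosa in UTC: 08:00-12:35, 17:15-18:00 (add 2h to convert from UTC-2).
Gita in UTC: 08:00-12:25, 14:00-15:25 (subtract 1h to convert from UTC+1).
Ben ∩ Divya: 08:35-12:00.
Ben ∩ Divya ∩ Rosa: 08:35-12:00.
Ben ∩ Divya ∩ Rosa ∩ Gita: 08:35-12:00.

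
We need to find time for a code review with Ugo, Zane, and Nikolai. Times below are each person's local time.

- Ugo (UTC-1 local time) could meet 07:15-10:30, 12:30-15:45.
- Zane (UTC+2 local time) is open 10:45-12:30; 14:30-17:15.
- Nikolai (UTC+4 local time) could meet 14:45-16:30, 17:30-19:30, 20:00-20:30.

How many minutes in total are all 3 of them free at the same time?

Ugo in UTC: 08:15-11:30, 13:30-16:45 (add 1h to convert from UTC-1).
Zane in UTC: 08:45-10:30, 12:30-15:15 (subtract 2h to convert from UTC+2).
Nikolai in UTC: 10:45-12:30, 13:30-15:30, 16:00-16:30 (subtract 4h to convert from UTC+4).
Ugo ∩ Zane: 08:45-10:30, 13:30-15:15.
Ugo ∩ Zane ∩ Nikolai: 13:30-15:15.
That's a single block of 105 minutes.

105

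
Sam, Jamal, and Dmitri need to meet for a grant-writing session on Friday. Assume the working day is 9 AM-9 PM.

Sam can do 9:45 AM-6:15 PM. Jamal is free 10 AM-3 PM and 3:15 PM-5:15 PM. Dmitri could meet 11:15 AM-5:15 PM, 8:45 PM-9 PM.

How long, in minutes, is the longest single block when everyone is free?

Sam ∩ Jamal: 10:00-15:00, 15:15-17:15.
Sam ∩ Jamal ∩ Dmitri: 11:15-15:00, 15:15-17:15.
The longest is 11:15-15:00 at 225 minutes.

225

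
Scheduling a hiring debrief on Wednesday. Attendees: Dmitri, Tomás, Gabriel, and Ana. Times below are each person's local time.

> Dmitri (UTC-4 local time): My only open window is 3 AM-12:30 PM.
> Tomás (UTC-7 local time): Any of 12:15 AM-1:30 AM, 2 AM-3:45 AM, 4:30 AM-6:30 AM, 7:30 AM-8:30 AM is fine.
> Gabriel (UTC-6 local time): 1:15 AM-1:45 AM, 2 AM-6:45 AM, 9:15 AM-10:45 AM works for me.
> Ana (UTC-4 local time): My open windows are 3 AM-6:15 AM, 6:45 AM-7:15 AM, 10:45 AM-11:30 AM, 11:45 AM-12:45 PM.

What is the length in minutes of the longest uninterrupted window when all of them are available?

Dmitri in UTC: 07:00-16:30 (add 4h to convert from UTC-4).
Tomás in UTC: 07:15-08:30, 09:00-10:45, 11:30-13:30, 14:30-15:30 (add 7h to convert from UTC-7).
Gabriel in UTC: 07:15-07:45, 08:00-12:45, 15:15-16:45 (add 6h to convert from UTC-6).
Ana in UTC: 07:00-10:15, 10:45-11:15, 14:45-15:30, 15:45-16:45 (add 4h to convert from UTC-4).
Dmitri ∩ Tomás: 07:15-08:30, 09:00-10:45, 11:30-13:30, 14:30-15:30.
Dmitri ∩ Tomás ∩ Gabriel: 07:15-07:45, 08:00-08:30, 09:00-10:45, 11:30-12:45, 15:15-15:30.
Dmitri ∩ Tomás ∩ Gabriel ∩ Ana: 07:15-07:45, 08:00-08:30, 09:00-10:15, 15:15-15:30.
The longest is 09:00-10:15 at 75 minutes.

75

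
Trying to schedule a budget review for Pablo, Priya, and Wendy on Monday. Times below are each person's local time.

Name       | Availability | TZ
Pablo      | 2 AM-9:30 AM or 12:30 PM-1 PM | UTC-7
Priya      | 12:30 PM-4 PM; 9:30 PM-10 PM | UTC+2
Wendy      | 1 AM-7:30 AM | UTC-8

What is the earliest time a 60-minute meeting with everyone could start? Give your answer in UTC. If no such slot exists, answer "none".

Pablo in UTC: 09:00-16:30, 19:30-20:00 (add 7h to convert from UTC-7).
Priya in UTC: 10:30-14:00, 19:30-20:00 (subtract 2h to convert from UTC+2).
Wendy in UTC: 09:00-15:30 (add 8h to convert from UTC-8).
Pablo ∩ Priya: 10:30-14:00, 19:30-20:00.
Pablo ∩ Priya ∩ Wendy: 10:30-14:00.
The first common window of at least 60 minutes is 10:30-14:00, so the earliest start is 10:30.

10:30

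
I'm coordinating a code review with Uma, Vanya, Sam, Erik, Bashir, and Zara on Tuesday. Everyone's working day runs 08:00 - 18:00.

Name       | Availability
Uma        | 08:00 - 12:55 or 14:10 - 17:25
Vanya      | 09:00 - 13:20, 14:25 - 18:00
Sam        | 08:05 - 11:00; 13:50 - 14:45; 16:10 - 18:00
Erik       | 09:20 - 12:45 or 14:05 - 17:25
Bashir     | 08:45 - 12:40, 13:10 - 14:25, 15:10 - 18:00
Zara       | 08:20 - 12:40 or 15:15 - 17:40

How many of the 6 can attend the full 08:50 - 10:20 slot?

4

Uma, Sam, Bashir, and Zara can make the full 08:50-10:20 slot — that's 4.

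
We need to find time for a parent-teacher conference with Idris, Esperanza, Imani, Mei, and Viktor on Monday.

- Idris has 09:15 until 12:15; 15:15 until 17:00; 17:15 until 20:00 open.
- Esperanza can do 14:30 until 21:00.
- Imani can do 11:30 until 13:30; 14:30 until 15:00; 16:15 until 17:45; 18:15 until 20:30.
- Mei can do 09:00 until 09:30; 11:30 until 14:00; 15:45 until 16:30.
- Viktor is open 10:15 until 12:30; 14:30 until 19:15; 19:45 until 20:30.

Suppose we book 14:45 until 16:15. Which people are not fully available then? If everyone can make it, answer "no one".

Idris, Imani, Mei

Idris: not fully free for 14:45-16:15. Esperanza: free for 14:45-16:15. Imani: not fully free for 14:45-16:15. Mei: not fully free for 14:45-16:15. Viktor: free for 14:45-16:15.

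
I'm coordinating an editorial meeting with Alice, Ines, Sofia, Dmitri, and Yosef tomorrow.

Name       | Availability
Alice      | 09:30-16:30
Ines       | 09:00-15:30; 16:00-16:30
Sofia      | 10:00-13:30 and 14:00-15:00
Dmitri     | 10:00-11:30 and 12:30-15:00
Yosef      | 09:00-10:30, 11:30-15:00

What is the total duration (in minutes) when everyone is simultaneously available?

Alice ∩ Ines: 09:30-15:30, 16:00-16:30.
Alice ∩ Ines ∩ Sofia: 10:00-13:30, 14:00-15:00.
Alice ∩ Ines ∩ Sofia ∩ Dmitri: 10:00-11:30, 12:30-13:30, 14:00-15:00.
Alice ∩ Ines ∩ Sofia ∩ Dmitri ∩ Yosef: 10:00-10:30, 12:30-13:30, 14:00-15:00.
Summing the common windows: 30 + 60 + 60 = 150 minutes.

150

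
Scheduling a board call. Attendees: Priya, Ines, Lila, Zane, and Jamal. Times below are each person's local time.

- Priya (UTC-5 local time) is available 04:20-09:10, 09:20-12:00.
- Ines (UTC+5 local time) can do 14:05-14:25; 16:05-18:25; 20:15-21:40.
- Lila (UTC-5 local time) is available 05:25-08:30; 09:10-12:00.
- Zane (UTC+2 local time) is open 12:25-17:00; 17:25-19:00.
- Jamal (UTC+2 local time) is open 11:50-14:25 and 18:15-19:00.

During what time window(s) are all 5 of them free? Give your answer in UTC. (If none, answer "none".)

11:05-12:25, 16:15-16:40

Priya in UTC: 09:20-14:10, 14:20-17:00 (add 5h to convert from UTC-5).
Ines in UTC: 09:05-09:25, 11:05-13:25, 15:15-16:40 (subtract 5h to convert from UTC+5).
Lila in UTC: 10:25-13:30, 14:10-17:00 (add 5h to convert from UTC-5).
Zane in UTC: 10:25-15:00, 15:25-17:00 (subtract 2h to convert from UTC+2).
Jamal in UTC: 09:50-12:25, 16:15-17:00 (subtract 2h to convert from UTC+2).
Priya ∩ Ines: 09:20-09:25, 11:05-13:25, 15:15-16:40.
Priya ∩ Ines ∩ Lila: 11:05-13:25, 15:15-16:40.
Priya ∩ Ines ∩ Lila ∩ Zane: 11:05-13:25, 15:25-16:40.
Priya ∩ Ines ∩ Lila ∩ Zane ∩ Jamal: 11:05-12:25, 16:15-16:40.
Those are the intersection windows.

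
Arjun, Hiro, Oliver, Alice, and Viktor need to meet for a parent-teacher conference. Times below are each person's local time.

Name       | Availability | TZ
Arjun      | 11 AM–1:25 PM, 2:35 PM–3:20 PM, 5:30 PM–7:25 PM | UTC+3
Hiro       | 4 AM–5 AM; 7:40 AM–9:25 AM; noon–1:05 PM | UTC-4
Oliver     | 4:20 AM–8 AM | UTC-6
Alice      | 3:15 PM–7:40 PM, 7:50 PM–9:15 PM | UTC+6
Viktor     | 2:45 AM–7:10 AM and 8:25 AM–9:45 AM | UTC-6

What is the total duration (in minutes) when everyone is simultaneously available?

40

Arjun in UTC: 08:00-10:25, 11:35-12:20, 14:30-16:25 (subtract 3h to convert from UTC+3).
Hiro in UTC: 08:00-09:00, 11:40-13:25, 16:00-17:05 (add 4h to convert from UTC-4).
Oliver in UTC: 10:20-14:00 (add 6h to convert from UTC-6).
Alice in UTC: 09:15-13:40, 13:50-15:15 (subtract 6h to convert from UTC+6).
Viktor in UTC: 08:45-13:10, 14:25-15:45 (add 6h to convert from UTC-6).
Arjun ∩ Hiro: 08:00-09:00, 11:40-12:20, 16:00-16:25.
Arjun ∩ Hiro ∩ Oliver: 11:40-12:20.
Arjun ∩ Hiro ∩ Oliver ∩ Alice: 11:40-12:20.
Arjun ∩ Hiro ∩ Oliver ∩ Alice ∩ Viktor: 11:40-12:20.
That's a single block of 40 minutes.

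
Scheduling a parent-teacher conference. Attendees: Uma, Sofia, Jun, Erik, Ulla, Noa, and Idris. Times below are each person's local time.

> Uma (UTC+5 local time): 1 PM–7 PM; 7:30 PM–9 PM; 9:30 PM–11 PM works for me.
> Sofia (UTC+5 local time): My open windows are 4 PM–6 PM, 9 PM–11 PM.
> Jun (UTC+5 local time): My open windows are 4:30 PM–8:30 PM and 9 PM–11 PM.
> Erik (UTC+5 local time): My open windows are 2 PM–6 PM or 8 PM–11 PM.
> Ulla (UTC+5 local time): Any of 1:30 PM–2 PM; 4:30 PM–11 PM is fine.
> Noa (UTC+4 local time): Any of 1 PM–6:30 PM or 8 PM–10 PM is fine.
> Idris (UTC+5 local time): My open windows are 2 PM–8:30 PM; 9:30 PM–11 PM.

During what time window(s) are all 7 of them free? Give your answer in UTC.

Uma in UTC: 08:00-14:00, 14:30-16:00, 16:30-18:00 (subtract 5h to convert from UTC+5).
Sofia in UTC: 11:00-13:00, 16:00-18:00 (subtract 5h to convert from UTC+5).
Jun in UTC: 11:30-15:30, 16:00-18:00 (subtract 5h to convert from UTC+5).
Erik in UTC: 09:00-13:00, 15:00-18:00 (subtract 5h to convert from UTC+5).
Ulla in UTC: 08:30-09:00, 11:30-18:00 (subtract 5h to convert from UTC+5).
Noa in UTC: 09:00-14:30, 16:00-18:00 (subtract 4h to convert from UTC+4).
Idris in UTC: 09:00-15:30, 16:30-18:00 (subtract 5h to convert from UTC+5).
Uma ∩ Sofia: 11:00-13:00, 16:30-18:00.
Uma ∩ Sofia ∩ Jun: 11:30-13:00, 16:30-18:00.
Uma ∩ Sofia ∩ Jun ∩ Erik: 11:30-13:00, 16:30-18:00.
Uma ∩ Sofia ∩ Jun ∩ Erik ∩ Ulla: 11:30-13:00, 16:30-18:00.
Uma ∩ Sofia ∩ Jun ∩ Erik ∩ Ulla ∩ Noa: 11:30-13:00, 16:30-18:00.
Uma ∩ Sofia ∩ Jun ∩ Erik ∩ Ulla ∩ Noa ∩ Idris: 11:30-13:00, 16:30-18:00.

11:30-13:00, 16:30-18:00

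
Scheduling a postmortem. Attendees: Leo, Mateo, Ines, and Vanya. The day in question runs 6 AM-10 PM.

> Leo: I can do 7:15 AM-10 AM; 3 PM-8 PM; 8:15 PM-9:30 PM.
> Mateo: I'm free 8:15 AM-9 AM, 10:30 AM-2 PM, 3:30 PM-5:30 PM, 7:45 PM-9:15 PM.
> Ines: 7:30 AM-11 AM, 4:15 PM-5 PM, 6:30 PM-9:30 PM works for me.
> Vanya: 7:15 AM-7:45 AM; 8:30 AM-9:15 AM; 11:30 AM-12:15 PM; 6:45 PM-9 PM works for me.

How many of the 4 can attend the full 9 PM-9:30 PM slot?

2

Leo and Ines can make the full 21:00-21:30 slot — that's 2.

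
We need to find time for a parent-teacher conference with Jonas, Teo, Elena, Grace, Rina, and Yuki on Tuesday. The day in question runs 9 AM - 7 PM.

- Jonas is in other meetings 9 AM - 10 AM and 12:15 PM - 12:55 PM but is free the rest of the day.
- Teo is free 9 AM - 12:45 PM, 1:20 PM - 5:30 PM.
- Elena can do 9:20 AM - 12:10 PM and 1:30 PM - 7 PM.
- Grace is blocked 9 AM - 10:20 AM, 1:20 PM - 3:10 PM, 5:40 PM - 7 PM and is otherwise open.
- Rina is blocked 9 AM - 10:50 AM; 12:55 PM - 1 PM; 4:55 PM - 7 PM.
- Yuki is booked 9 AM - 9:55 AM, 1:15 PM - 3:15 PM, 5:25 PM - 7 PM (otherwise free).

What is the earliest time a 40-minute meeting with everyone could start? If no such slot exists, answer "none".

10:50

Jonas free: 10:00-12:15, 12:55-19:00 (invert busy blocks within the working day).
Teo free: 09:00-12:45, 13:20-17:30.
Elena free: 09:20-12:10, 13:30-19:00.
Grace free: 10:20-13:20, 15:10-17:40 (invert busy blocks within the working day).
Rina free: 10:50-12:55, 13:00-16:55 (invert busy blocks within the working day).
Yuki free: 09:55-13:15, 15:15-17:25 (invert busy blocks within the working day).
Jonas ∩ Teo: 10:00-12:15, 13:20-17:30.
Jonas ∩ Teo ∩ Elena: 10:00-12:10, 13:30-17:30.
Jonas ∩ Teo ∩ Elena ∩ Grace: 10:20-12:10, 15:10-17:30.
Jonas ∩ Teo ∩ Elena ∩ Grace ∩ Rina: 10:50-12:10, 15:10-16:55.
Jonas ∩ Teo ∩ Elena ∩ Grace ∩ Rina ∩ Yuki: 10:50-12:10, 15:15-16:55.
Those are the intersection windows.
The first common window of at least 40 minutes is 10:50-12:10, so the earliest start is 10:50.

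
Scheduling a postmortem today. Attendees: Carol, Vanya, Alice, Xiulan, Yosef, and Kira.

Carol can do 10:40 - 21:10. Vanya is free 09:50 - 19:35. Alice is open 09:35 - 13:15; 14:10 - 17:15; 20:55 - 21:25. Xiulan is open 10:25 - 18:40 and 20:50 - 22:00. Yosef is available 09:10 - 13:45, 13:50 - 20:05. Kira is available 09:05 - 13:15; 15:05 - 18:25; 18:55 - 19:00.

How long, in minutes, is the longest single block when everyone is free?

Carol ∩ Vanya: 10:40-19:35.
Carol ∩ Vanya ∩ Alice: 10:40-13:15, 14:10-17:15.
Carol ∩ Vanya ∩ Alice ∩ Xiulan: 10:40-13:15, 14:10-17:15.
Carol ∩ Vanya ∩ Alice ∩ Xiulan ∩ Yosef: 10:40-13:15, 14:10-17:15.
Carol ∩ Vanya ∩ Alice ∩ Xiulan ∩ Yosef ∩ Kira: 10:40-13:15, 15:05-17:15.
The longest is 10:40-13:15 at 155 minutes.

155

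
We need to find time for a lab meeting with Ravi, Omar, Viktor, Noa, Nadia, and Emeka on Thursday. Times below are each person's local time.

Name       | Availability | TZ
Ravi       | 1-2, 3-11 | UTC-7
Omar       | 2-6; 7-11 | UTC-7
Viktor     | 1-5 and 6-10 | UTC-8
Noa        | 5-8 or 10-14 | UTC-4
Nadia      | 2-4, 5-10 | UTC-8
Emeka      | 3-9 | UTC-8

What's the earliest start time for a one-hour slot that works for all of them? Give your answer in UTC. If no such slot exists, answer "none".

Ravi in UTC: 08:00-09:00, 10:00-18:00 (add 7h to convert from UTC-7).
Omar in UTC: 09:00-13:00, 14:00-18:00 (add 7h to convert from UTC-7).
Viktor in UTC: 09:00-13:00, 14:00-18:00 (add 8h to convert from UTC-8).
Noa in UTC: 09:00-12:00, 14:00-18:00 (add 4h to convert from UTC-4).
Nadia in UTC: 10:00-12:00, 13:00-18:00 (add 8h to convert from UTC-8).
Emeka in UTC: 11:00-17:00 (add 8h to convert from UTC-8).
Ravi ∩ Omar: 10:00-13:00, 14:00-18:00.
Ravi ∩ Omar ∩ Viktor: 10:00-13:00, 14:00-18:00.
Ravi ∩ Omar ∩ Viktor ∩ Noa: 10:00-12:00, 14:00-18:00.
Ravi ∩ Omar ∩ Viktor ∩ Noa ∩ Nadia: 10:00-12:00, 14:00-18:00.
Ravi ∩ Omar ∩ Viktor ∩ Noa ∩ Nadia ∩ Emeka: 11:00-12:00, 14:00-17:00.
The first common window of at least 60 minutes is 11:00-12:00, so the earliest start is 11:00.

11:00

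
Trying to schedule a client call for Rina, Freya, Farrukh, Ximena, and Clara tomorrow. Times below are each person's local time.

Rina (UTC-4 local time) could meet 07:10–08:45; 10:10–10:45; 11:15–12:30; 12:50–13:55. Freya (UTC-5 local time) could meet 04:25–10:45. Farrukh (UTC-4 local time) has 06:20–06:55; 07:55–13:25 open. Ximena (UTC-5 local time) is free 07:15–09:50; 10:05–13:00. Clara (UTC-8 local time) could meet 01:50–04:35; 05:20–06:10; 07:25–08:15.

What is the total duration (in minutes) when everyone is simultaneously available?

40

Rina in UTC: 11:10-12:45, 14:10-14:45, 15:15-16:30, 16:50-17:55 (add 4h to convert from UTC-4).
Freya in UTC: 09:25-15:45 (add 5h to convert from UTC-5).
Farrukh in UTC: 10:20-10:55, 11:55-17:25 (add 4h to convert from UTC-4).
Ximena in UTC: 12:15-14:50, 15:05-18:00 (add 5h to convert from UTC-5).
Clara in UTC: 09:50-12:35, 13:20-14:10, 15:25-16:15 (add 8h to convert from UTC-8).
Rina ∩ Freya: 11:10-12:45, 14:10-14:45, 15:15-15:45.
Rina ∩ Freya ∩ Farrukh: 11:55-12:45, 14:10-14:45, 15:15-15:45.
Rina ∩ Freya ∩ Farrukh ∩ Ximena: 12:15-12:45, 14:10-14:45, 15:15-15:45.
Rina ∩ Freya ∩ Farrukh ∩ Ximena ∩ Clara: 12:15-12:35, 15:25-15:45.
So the common availability across everyone is 12:15-12:35, 15:25-15:45.
Summing the common windows: 20 + 20 = 40 minutes.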